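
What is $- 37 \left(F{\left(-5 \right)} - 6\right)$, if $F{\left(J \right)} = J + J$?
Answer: $592$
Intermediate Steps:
$F{\left(J \right)} = 2 J$
$- 37 \left(F{\left(-5 \right)} - 6\right) = - 37 \left(2 \left(-5\right) - 6\right) = - 37 \left(-10 - 6\right) = \left(-37\right) \left(-16\right) = 592$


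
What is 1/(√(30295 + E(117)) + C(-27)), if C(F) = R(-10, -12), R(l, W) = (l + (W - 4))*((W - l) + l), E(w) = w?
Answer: 78/16733 - √7603/33466 ≈ 0.0020560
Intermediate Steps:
R(l, W) = W*(-4 + W + l) (R(l, W) = (l + (-4 + W))*W = (-4 + W + l)*W = W*(-4 + W + l))
C(F) = 312 (C(F) = -12*(-4 - 12 - 10) = -12*(-26) = 312)
1/(√(30295 + E(117)) + C(-27)) = 1/(√(30295 + 117) + 312) = 1/(√30412 + 312) = 1/(2*√7603 + 312) = 1/(312 + 2*√7603)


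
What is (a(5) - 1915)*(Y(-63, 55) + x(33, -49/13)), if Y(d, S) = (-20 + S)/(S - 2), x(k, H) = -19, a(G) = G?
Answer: 1856520/53 ≈ 35029.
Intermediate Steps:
Y(d, S) = (-20 + S)/(-2 + S)
(a(5) - 1915)*(Y(-63, 55) + x(33, -49/13)) = (5 - 1915)*((-20 + 55)/(-2 + 55) - 19) = -1910*(35/53 - 19) = -1910*(-972/53) = 1856520/53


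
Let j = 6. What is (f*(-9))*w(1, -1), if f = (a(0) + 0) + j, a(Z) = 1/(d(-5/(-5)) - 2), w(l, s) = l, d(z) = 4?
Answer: -117/2 ≈ -58.500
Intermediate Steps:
a(Z) = ½ (a(Z) = 1/(4 - 2) = 1/2 = ½)
f = 13/2 (f = (½ + 0) + 6 = ½ + 6 = 13/2 ≈ 6.5000)
(f*(-9))*w(1, -1) = ((13/2)*(-9))*1 = -117/2*1 = -117/2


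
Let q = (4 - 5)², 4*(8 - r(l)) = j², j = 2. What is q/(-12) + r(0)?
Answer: 83/12 ≈ 6.9167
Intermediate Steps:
r(l) = 7 (r(l) = 8 - ¼*2² = 8 - ¼*4 = 8 - 1 = 7)
q = 1 (q = (-1)² = 1)
q/(-12) + r(0) = 1/(-12) + 7 = 1*(-1/12) + 7 = -1/12 + 7 = 83/12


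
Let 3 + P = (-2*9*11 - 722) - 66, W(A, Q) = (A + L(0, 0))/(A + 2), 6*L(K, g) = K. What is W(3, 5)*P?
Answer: -2967/5 ≈ -593.40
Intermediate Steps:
L(K, g) = K/6
W(A, Q) = A/(2 + A) (W(A, Q) = (A + (⅙)*0)/(A + 2) = (A + 0)/(2 + A) = A/(2 + A))
P = -989 (P = -3 + ((-2*9*11 - 722) - 66) = -3 + ((-18*11 - 722) - 66) = -3 + ((-198 - 722) - 66) = -3 + (-920 - 66) = -3 - 986 = -989)
W(3, 5)*P = (3/(2 + 3))*(-989) = (3/5)*(-989) = (3*(⅕))*(-989) = (⅗)*(-989) = -2967/5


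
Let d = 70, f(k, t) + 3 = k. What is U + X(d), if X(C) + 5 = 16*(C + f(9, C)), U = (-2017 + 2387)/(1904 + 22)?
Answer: 1166378/963 ≈ 1211.2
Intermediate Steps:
U = 185/963 (U = 370/1926 = 370*(1/1926) = 185/963 ≈ 0.19211)
f(k, t) = -3 + k
X(C) = 91 + 16*C (X(C) = -5 + 16*(C + (-3 + 9)) = -5 + 16*(C + 6) = -5 + 16*(6 + C) = -5 + (96 + 16*C) = 91 + 16*C)
U + X(d) = 185/963 + (91 + 16*70) = 185/963 + (91 + 1120) = 185/963 + 1211 = 1166378/963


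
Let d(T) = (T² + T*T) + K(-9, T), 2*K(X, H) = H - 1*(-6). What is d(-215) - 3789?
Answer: 177113/2 ≈ 88557.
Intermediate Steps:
K(X, H) = 3 + H/2 (K(X, H) = (H - 1*(-6))/2 = (H + 6)/2 = (6 + H)/2 = 3 + H/2)
d(T) = 3 + T/2 + 2*T² (d(T) = (T² + T*T) + (3 + T/2) = (T² + T²) + (3 + T/2) = 2*T² + (3 + T/2) = 3 + T/2 + 2*T²)
d(-215) - 3789 = (3 + (½)*(-215) + 2*(-215)²) - 3789 = (3 - 215/2 + 2*46225) - 3789 = (3 - 215/2 + 92450) - 3789 = 184691/2 - 3789 = 177113/2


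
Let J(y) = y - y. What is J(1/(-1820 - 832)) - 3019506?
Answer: -3019506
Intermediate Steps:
J(y) = 0
J(1/(-1820 - 832)) - 3019506 = 0 - 3019506 = -3019506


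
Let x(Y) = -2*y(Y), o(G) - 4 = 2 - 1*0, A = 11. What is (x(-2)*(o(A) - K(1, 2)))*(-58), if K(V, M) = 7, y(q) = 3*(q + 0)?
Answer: 696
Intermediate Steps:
y(q) = 3*q
o(G) = 6 (o(G) = 4 + (2 - 1*0) = 4 + (2 + 0) = 4 + 2 = 6)
x(Y) = -6*Y
(x(-2)*(o(A) - K(1, 2)))*(-58) = ((-6*(-2))*(6 - 1*7))*(-58) = (12*(6 - 7))*(-58) = (12*(-1))*(-58) = -12*(-58) = 696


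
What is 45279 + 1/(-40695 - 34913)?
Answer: 3423454631/75608 ≈ 45279.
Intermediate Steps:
45279 + 1/(-40695 - 34913) = 45279 + 1/(-75608) = 45279 - 1/75608 = 3423454631/75608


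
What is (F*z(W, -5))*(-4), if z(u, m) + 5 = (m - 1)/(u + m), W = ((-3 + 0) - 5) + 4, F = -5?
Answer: -260/3 ≈ -86.667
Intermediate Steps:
W = -4 (W = (-3 - 5) + 4 = -8 + 4 = -4)
z(u, m) = -5 + (-1 + m)/(m + u) (z(u, m) = -5 + (m - 1)/(u + m) = -5 + (-1 + m)/(m + u))
(F*z(W, -5))*(-4) = -5*(-1 - 5*(-4) - 4*(-5))/(-5 - 4)*(-4) = -5*(-1 + 20 + 20)/(-9)*(-4) = -(-5)*39/9*(-4) = -5*(-13/3)*(-4) = (65/3)*(-4) = -260/3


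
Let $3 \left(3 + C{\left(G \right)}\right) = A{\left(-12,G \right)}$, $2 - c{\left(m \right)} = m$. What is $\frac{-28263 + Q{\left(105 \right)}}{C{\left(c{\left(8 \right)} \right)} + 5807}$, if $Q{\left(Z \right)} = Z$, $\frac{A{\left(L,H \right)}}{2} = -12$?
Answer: $- \frac{4693}{966} \approx -4.8582$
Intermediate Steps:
$A{\left(L,H \right)} = -24$ ($A{\left(L,H \right)} = 2 \left(-12\right) = -24$)
$c{\left(m \right)} = 2 - m$
$C{\left(G \right)} = -11$ ($C{\left(G \right)} = -3 + \frac{1}{3} \left(-24\right) = -3 - 8 = -11$)
$\frac{-28263 + Q{\left(105 \right)}}{C{\left(c{\left(8 \right)} \right)} + 5807} = \frac{-28263 + 105}{-11 + 5807} = - \frac{28158}{5796} = \left(-28158\right) \frac{1}{5796} = - \frac{4693}{966}$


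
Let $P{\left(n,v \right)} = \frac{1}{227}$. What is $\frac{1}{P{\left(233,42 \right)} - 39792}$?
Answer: $- \frac{227}{9032783} \approx -2.5131 \cdot 10^{-5}$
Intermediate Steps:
$P{\left(n,v \right)} = \frac{1}{227}$
$\frac{1}{P{\left(233,42 \right)} - 39792} = \frac{1}{\frac{1}{227} - 39792} = \frac{1}{- \frac{9032783}{227}} = - \frac{227}{9032783}$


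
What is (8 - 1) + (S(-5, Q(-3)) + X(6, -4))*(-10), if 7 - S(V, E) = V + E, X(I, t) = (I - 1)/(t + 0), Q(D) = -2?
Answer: -241/2 ≈ -120.50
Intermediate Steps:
X(I, t) = (-1 + I)/t
S(V, E) = 7 - E - V (S(V, E) = 7 - (V + E) = 7 - (E + V) = 7 + (-E - V) = 7 - E - V)
(8 - 1) + (S(-5, Q(-3)) + X(6, -4))*(-10) = (8 - 1) + ((7 - 1*(-2) - 1*(-5)) + (-1 + 6)/(-4))*(-10) = 7 + ((7 + 2 + 5) - 1/4*5)*(-10) = 7 + (14 - 5/4)*(-10) = 7 + (51/4)*(-10) = 7 - 255/2 = -241/2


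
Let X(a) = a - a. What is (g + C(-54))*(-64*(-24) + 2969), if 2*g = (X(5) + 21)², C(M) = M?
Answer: 1500165/2 ≈ 7.5008e+5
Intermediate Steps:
X(a) = 0
g = 441/2 (g = (0 + 21)²/2 = (½)*21² = (½)*441 = 441/2 ≈ 220.50)
(g + C(-54))*(-64*(-24) + 2969) = (441/2 - 54)*(-64*(-24) + 2969) = 333*(1536 + 2969)/2 = (333/2)*4505 = 1500165/2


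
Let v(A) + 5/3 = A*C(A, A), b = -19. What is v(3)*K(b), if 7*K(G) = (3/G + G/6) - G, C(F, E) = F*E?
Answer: 3574/63 ≈ 56.730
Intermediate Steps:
C(F, E) = E*F
K(G) = -5*G/42 + 3/(7*G) (K(G) = ((3/G + G/6) - G)/7 = (3/G - 5*G/6)/7 = -5*G/42 + 3/(7*G))
v(A) = -5/3 + A³ (v(A) = -5/3 + A*(A*A) = -5/3 + A*A² = -5/3 + A³)
v(3)*K(b) = (-5/3 + 3³)*((1/42)*(18 - 5*(-19)²)/(-19)) = (-5/3 + 27)*((1/42)*(-1/19)*(18 - 5*361)) = 76*((1/42)*(-1/19)*(18 - 1805))/3 = 76*((1/42)*(-1/19)*(-1787))/3 = (76/3)*(1787/798) = 3574/63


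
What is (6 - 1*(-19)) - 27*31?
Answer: -812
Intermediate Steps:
(6 - 1*(-19)) - 27*31 = (6 + 19) - 837 = 25 - 837 = -812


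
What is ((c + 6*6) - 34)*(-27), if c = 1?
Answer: -81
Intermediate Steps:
((c + 6*6) - 34)*(-27) = ((1 + 6*6) - 34)*(-27) = ((1 + 36) - 34)*(-27) = (37 - 34)*(-27) = 3*(-27) = -81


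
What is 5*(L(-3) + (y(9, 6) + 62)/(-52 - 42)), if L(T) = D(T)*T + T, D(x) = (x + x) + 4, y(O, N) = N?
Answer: 535/47 ≈ 11.383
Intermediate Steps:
D(x) = 4 + 2*x (D(x) = 2*x + 4 = 4 + 2*x)
L(T) = T + T*(4 + 2*T) (L(T) = (4 + 2*T)*T + T = T*(4 + 2*T) + T = T + T*(4 + 2*T))
5*(L(-3) + (y(9, 6) + 62)/(-52 - 42)) = 5*(-3*(5 + 2*(-3)) + (6 + 62)/(-52 - 42)) = 5*(-3*(5 - 6) + 68/(-94)) = 5*(-3*(-1) + 68*(-1/94)) = 5*(3 - 34/47) = 5*(107/47) = 535/47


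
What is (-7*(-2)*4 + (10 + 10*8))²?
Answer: 21316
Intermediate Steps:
(-7*(-2)*4 + (10 + 10*8))² = (14*4 + (10 + 80))² = (56 + 90)² = 146² = 21316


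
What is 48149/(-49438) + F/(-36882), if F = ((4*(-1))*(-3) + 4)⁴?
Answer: -2507900093/911686158 ≈ -2.7508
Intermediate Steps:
F = 65536 (F = (-4*(-3) + 4)⁴ = (12 + 4)⁴ = 16⁴ = 65536)
48149/(-49438) + F/(-36882) = 48149/(-49438) + 65536/(-36882) = 48149*(-1/49438) + 65536*(-1/36882) = -48149/49438 - 32768/18441 = -2507900093/911686158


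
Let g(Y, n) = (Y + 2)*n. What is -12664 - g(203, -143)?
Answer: 16651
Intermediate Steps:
g(Y, n) = n*(2 + Y) (g(Y, n) = (2 + Y)*n = n*(2 + Y))
-12664 - g(203, -143) = -12664 - (-143)*(2 + 203) = -12664 - (-143)*205 = -12664 - 1*(-29315) = -12664 + 29315 = 16651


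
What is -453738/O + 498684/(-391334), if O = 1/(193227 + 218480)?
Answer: -36551986942500264/195667 ≈ -1.8681e+11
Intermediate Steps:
O = 1/411707 ≈ 2.4289e-6
-453738/O + 498684/(-391334) = -453738/1/411707 + 498684/(-391334) = -453738*411707 + 498684*(-1/391334) = -186807110766 - 249342/195667 = -36551986942500264/195667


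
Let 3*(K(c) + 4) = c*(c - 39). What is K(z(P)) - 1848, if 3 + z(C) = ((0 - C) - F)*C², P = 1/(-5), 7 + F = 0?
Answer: -28348318/15625 ≈ -1814.3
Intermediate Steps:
F = -7 (F = -7 + 0 = -7)
P = -⅕ ≈ -0.20000
z(C) = -3 + C²*(7 - C) (z(C) = -3 + ((0 - C) - 1*(-7))*C² = -3 + (-C + 7)*C² = -3 + (7 - C)*C² = -3 + C²*(7 - C))
K(c) = -4 + c*(-39 + c)/3 (K(c) = -4 + (c*(c - 39))/3 = -4 + (c*(-39 + c))/3 = -4 + c*(-39 + c)/3)
K(z(P)) - 1848 = (-4 - 13*(-3 - (-⅕)³ + 7*(-⅕)²) + (-3 - (-⅕)³ + 7*(-⅕)²)²/3) - 1848 = (-4 - 13*(-3 - 1*(-1/125) + 7*(1/25)) + (-3 - 1*(-1/125) + 7*(1/25))²/3) - 1848 = (-4 - 13*(-3 + 1/125 + 7/25) + (-3 + 1/125 + 7/25)²/3) - 1848 = (-4 - 13*(-339/125) + (-339/125)²/3) - 1848 = (-4 + 4407/125 + (⅓)*(114921/15625)) - 1848 = (-4 + 4407/125 + 38307/15625) - 1848 = 526682/15625 - 1848 = -28348318/15625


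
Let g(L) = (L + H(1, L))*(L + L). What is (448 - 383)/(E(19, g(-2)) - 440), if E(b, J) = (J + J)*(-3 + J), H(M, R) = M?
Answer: -65/432 ≈ -0.15046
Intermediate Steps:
g(L) = 2*L*(1 + L) (g(L) = (L + 1)*(L + L) = (1 + L)*(2*L) = 2*L*(1 + L))
E(b, J) = 2*J*(-3 + J) (E(b, J) = (2*J)*(-3 + J) = 2*J*(-3 + J))
(448 - 383)/(E(19, g(-2)) - 440) = (448 - 383)/(2*(2*(-2)*(1 - 2))*(-3 + 2*(-2)*(1 - 2)) - 440) = 65/(2*(2*(-2)*(-1))*(-3 + 2*(-2)*(-1)) - 440) = 65/(2*4*(-3 + 4) - 440) = 65/(2*4*1 - 440) = 65/(8 - 440) = 65/(-432) = 65*(-1/432) = -65/432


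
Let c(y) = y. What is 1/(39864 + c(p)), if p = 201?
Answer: 1/40065 ≈ 2.4959e-5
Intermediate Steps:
1/(39864 + c(p)) = 1/(39864 + 201) = 1/40065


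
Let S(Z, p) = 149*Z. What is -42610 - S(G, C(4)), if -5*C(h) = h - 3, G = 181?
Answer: -69579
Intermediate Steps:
C(h) = ⅗ - h/5 (C(h) = -(h - 3)/5 = -(-3 + h)/5 = ⅗ - h/5)
-42610 - S(G, C(4)) = -42610 - 149*181 = -42610 - 1*26969 = -42610 - 26969 = -69579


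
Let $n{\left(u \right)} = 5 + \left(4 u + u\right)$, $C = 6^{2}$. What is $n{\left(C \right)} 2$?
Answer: $370$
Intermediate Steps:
$C = 36$
$n{\left(u \right)} = 5 + 5 u$
$n{\left(C \right)} 2 = \left(5 + 5 \cdot 36\right) 2 = \left(5 + 180\right) 2 = 185 \cdot 2 = 370$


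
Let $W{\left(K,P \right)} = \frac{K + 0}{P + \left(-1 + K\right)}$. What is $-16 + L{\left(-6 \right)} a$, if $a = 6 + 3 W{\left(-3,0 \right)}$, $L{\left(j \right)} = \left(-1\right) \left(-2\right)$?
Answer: $\frac{1}{2} \approx 0.5$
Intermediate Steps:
$L{\left(j \right)} = 2$
$W{\left(K,P \right)} = \frac{K}{-1 + K + P}$
$a = \frac{33}{4}$ ($a = 6 + 3 \left(- \frac{3}{-1 - 3 + 0}\right) = 6 + 3 \left(- \frac{3}{-4}\right) = 6 + 3 \left(\left(-3\right) \left(- \frac{1}{4}\right)\right) = 6 + 3 \cdot \frac{3}{4} = 6 + \frac{9}{4} = \frac{33}{4} \approx 8.25$)
$-16 + L{\left(-6 \right)} a = -16 + 2 \cdot \frac{33}{4} = -16 + \frac{33}{2} = \frac{1}{2}$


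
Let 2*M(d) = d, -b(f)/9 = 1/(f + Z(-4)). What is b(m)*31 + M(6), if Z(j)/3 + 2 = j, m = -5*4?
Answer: 393/38 ≈ 10.342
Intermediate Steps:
m = -20
Z(j) = -6 + 3*j
b(f) = -9/(-18 + f) (b(f) = -9/(f + (-6 + 3*(-4))) = -9/(f + (-6 - 12)) = -9/(f - 18) = -9/(-18 + f))
M(d) = d/2
b(m)*31 + M(6) = -9/(-18 - 20)*31 + (½)*6 = -9/(-38)*31 + 3 = -9*(-1/38)*31 + 3 = (9/38)*31 + 3 = 279/38 + 3 = 393/38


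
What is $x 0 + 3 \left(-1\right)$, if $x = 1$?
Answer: $-3$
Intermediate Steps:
$x 0 + 3 \left(-1\right) = 1 \cdot 0 + 3 \left(-1\right) = 0 - 3 = -3$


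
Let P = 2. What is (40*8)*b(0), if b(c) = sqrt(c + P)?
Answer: 320*sqrt(2) ≈ 452.55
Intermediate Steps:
b(c) = sqrt(2 + c) (b(c) = sqrt(c + 2) = sqrt(2 + c))
(40*8)*b(0) = (40*8)*sqrt(2 + 0) = 320*sqrt(2)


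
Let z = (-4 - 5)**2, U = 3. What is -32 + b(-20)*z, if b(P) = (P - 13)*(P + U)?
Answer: 45409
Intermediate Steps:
b(P) = (-13 + P)*(3 + P) (b(P) = (P - 13)*(P + 3) = (-13 + P)*(3 + P))
z = 81 (z = (-9)**2 = 81)
-32 + b(-20)*z = -32 + (-39 + (-20)**2 - 10*(-20))*81 = -32 + (-39 + 400 + 200)*81 = -32 + 561*81 = -32 + 45441 = 45409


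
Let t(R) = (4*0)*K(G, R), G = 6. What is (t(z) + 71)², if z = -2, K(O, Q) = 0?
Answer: 5041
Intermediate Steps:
t(R) = 0 (t(R) = (4*0)*0 = 0*0 = 0)
(t(z) + 71)² = (0 + 71)² = 71² = 5041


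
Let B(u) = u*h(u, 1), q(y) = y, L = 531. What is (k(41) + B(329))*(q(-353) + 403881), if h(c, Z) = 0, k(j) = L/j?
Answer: 214273368/41 ≈ 5.2262e+6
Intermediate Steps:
k(j) = 531/j
B(u) = 0 (B(u) = u*0 = 0)
(k(41) + B(329))*(q(-353) + 403881) = (531/41 + 0)*(-353 + 403881) = (531*(1/41) + 0)*403528 = (531/41 + 0)*403528 = (531/41)*403528 = 214273368/41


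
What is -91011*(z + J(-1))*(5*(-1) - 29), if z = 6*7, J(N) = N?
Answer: 126869334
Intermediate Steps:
z = 42
-91011*(z + J(-1))*(5*(-1) - 29) = -91011*(42 - 1)*(5*(-1) - 29) = -3731451*(-5 - 29) = -3731451*(-34) = -91011*(-1394) = 126869334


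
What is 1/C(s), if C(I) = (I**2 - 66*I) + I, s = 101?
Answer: 1/3636 ≈ 0.00027503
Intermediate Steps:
C(I) = I**2 - 65*I
1/C(s) = 1/(101*(-65 + 101)) = 1/(101*36) = 1/3636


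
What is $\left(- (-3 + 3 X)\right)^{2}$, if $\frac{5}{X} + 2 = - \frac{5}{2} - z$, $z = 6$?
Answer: $\frac{961}{49} \approx 19.612$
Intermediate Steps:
$X = - \frac{10}{21}$ ($X = \frac{5}{-2 - \left(6 + \frac{5}{2}\right)} = \frac{5}{-2 - \frac{17}{2}} = \frac{5}{- \frac{21}{2}} = 5 \left(- \frac{2}{21}\right) = - \frac{10}{21} \approx -0.47619$)
$\left(- (-3 + 3 X)\right)^{2} = \left(- (-3 + 3 \left(- \frac{10}{21}\right))\right)^{2} = \left(- (-3 - \frac{10}{7})\right)^{2} = \left(\left(-1\right) \left(- \frac{31}{7}\right)\right)^{2} = \left(\frac{31}{7}\right)^{2} = \frac{961}{49}$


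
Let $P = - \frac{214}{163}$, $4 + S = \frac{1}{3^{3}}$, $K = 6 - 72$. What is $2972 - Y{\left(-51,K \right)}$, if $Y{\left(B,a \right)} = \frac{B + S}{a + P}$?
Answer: $\frac{220048819}{74061} \approx 2971.2$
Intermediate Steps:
$K = -66$
$S = - \frac{107}{27}$ ($S = -4 + \frac{1}{3^{3}} = -4 + \frac{1}{27} = - \frac{107}{27} \approx -3.963$)
$P = - \frac{214}{163}$ ($P = \left(-214\right) \frac{1}{163} = - \frac{214}{163} \approx -1.3129$)
$Y{\left(B,a \right)} = \frac{- \frac{107}{27} + B}{- \frac{214}{163} + a}$ ($Y{\left(B,a \right)} = \frac{B - \frac{107}{27}}{a - \frac{214}{163}} = \frac{- \frac{107}{27} + B}{- \frac{214}{163} + a}$)
$2972 - Y{\left(-51,K \right)} = 2972 - \frac{163 \left(-107 + 27 \left(-51\right)\right)}{27 \left(-214 + 163 \left(-66\right)\right)} = 2972 - \frac{163 \left(-107 - 1377\right)}{27 \left(-214 - 10758\right)} = 2972 - \frac{163}{27} \frac{1}{-10972} \left(-1484\right) = 2972 - \frac{163}{27} \left(- \frac{1}{10972}\right) \left(-1484\right) = 2972 - \frac{60473}{74061} = \frac{220048819}{74061}$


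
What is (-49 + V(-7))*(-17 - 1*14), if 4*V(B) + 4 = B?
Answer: 6417/4 ≈ 1604.3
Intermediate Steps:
V(B) = -1 + B/4
(-49 + V(-7))*(-17 - 1*14) = (-49 + (-1 + (1/4)*(-7)))*(-17 - 1*14) = (-49 + (-1 - 7/4))*(-17 - 14) = (-49 - 11/4)*(-31) = -207/4*(-31) = 6417/4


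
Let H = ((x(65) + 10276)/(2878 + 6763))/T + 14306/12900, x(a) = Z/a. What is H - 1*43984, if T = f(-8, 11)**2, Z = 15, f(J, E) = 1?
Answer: -35554812865501/808397850 ≈ -43982.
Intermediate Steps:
x(a) = 15/a
T = 1 (T = 1**2 = 1)
H = 1758168899/808397850 (H = ((15/65 + 10276)/(2878 + 6763))/1 + 14306/12900 = ((15*(1/65) + 10276)/9641)*1 + 14306*(1/12900) = ((3/13 + 10276)*(1/9641))*1 + 7153/6450 = ((133591/13)*(1/9641))*1 + 7153/6450 = (133591/125333)*1 + 7153/6450 = 133591/125333 + 7153/6450 = 1758168899/808397850 ≈ 2.1749)
H - 1*43984 = 1758168899/808397850 - 1*43984 = 1758168899/808397850 - 43984 = -35554812865501/808397850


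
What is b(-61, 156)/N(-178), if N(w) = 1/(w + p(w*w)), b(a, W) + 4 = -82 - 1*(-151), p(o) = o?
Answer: 2047890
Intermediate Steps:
b(a, W) = 65 (b(a, W) = -4 + (-82 - 1*(-151)) = -4 + (-82 + 151) = -4 + 69 = 65)
N(w) = 1/(w + w²) (N(w) = 1/(w + w*w) = 1/(w + w²))
b(-61, 156)/N(-178) = 65/((1/((-178)*(1 - 178)))) = 65/((-1/178/(-177))) = 65/((-1/178*(-1/177))) = 65/(1/31506) = 65*31506 = 2047890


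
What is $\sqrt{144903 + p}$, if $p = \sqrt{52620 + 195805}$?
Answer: $\sqrt{144903 + 5 \sqrt{9937}} \approx 381.32$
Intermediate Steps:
$p = 5 \sqrt{9937}$ ($p = \sqrt{248425} = 5 \sqrt{9937} \approx 498.42$)
$\sqrt{144903 + p} = \sqrt{144903 + 5 \sqrt{9937}}$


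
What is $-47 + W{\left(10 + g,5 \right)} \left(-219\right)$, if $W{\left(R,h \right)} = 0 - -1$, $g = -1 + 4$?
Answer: $-266$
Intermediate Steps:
$g = 3$
$W{\left(R,h \right)} = 1$ ($W{\left(R,h \right)} = 0 + 1 = 1$)
$-47 + W{\left(10 + g,5 \right)} \left(-219\right) = -47 + 1 \left(-219\right) = -47 - 219 = -266$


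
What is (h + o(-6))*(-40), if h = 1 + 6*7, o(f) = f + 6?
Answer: -1720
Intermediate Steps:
o(f) = 6 + f
h = 43 (h = 1 + 42 = 43)
(h + o(-6))*(-40) = (43 + (6 - 6))*(-40) = (43 + 0)*(-40) = 43*(-40) = -1720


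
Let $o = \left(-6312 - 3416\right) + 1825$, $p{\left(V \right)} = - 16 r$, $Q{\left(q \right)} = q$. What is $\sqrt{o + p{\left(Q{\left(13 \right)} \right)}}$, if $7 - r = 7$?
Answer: $i \sqrt{7903} \approx 88.899 i$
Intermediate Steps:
$r = 0$ ($r = 7 - 7 = 0$)
$p{\left(V \right)} = 0$ ($p{\left(V \right)} = \left(-16\right) 0 = 0$)
$o = -7903$ ($o = -9728 + 1825 = -7903$)
$\sqrt{o + p{\left(Q{\left(13 \right)} \right)}} = \sqrt{-7903 + 0} = \sqrt{-7903} = i \sqrt{7903}$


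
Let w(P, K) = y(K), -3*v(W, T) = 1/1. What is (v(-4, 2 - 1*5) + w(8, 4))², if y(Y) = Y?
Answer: 121/9 ≈ 13.444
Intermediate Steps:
v(W, T) = -⅓ (v(W, T) = -⅓/1 = -⅓*1 = -⅓)
w(P, K) = K
(v(-4, 2 - 1*5) + w(8, 4))² = (-⅓ + 4)² = (11/3)² = 121/9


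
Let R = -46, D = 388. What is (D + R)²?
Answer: 116964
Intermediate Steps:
(D + R)² = (388 - 46)² = 342² = 116964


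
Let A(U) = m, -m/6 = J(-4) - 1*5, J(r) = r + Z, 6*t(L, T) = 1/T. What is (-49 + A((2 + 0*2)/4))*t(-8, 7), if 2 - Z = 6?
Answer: 29/42 ≈ 0.69048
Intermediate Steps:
Z = -4 (Z = 2 - 1*6 = 2 - 6 = -4)
t(L, T) = 1/(6*T)
J(r) = -4 + r (J(r) = r - 4 = -4 + r)
m = 78 (m = -6*((-4 - 4) - 1*5) = -6*(-8 - 5) = -6*(-13) = 78)
A(U) = 78
(-49 + A((2 + 0*2)/4))*t(-8, 7) = (-49 + 78)*((⅙)/7) = 29*((⅙)*(⅐)) = 29*(1/42) = 29/42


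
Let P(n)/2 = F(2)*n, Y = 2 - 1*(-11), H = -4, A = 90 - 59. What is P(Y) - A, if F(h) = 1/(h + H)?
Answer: -44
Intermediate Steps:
A = 31
F(h) = 1/(-4 + h) (F(h) = 1/(h - 4) = 1/(-4 + h))
Y = 13 (Y = 2 + 11 = 13)
P(n) = -n (P(n) = 2*(n/(-4 + 2)) = 2*(n/(-2)) = 2*(-n/2) = -n)
P(Y) - A = -1*13 - 1*31 = -13 - 31 = -44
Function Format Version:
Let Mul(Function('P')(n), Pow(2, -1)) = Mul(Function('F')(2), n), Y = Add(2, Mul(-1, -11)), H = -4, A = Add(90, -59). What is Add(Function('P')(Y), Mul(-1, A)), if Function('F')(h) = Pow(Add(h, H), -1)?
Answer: -44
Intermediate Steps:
A = 31
Function('F')(h) = Pow(Add(-4, h), -1) (Function('F')(h) = Pow(Add(h, -4), -1) = Pow(Add(-4, h), -1))
Y = 13 (Y = Add(2, 11) = 13)
Function('P')(n) = Mul(-1, n) (Function('P')(n) = Mul(2, Mul(Pow(Add(-4, 2), -1), n)) = Mul(2, Mul(Pow(-2, -1), n)) = Mul(2, Mul(Rational(-1, 2), n)) = Mul(-1, n))
Add(Function('P')(Y), Mul(-1, A)) = Add(Mul(-1, 13), Mul(-1, 31)) = Add(-13, -31) = -44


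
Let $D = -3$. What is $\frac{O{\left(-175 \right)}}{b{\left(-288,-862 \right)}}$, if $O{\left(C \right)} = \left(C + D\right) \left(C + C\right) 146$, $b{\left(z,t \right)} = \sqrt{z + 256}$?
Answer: $- 1136975 i \sqrt{2} \approx - 1.6079 \cdot 10^{6} i$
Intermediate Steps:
$b{\left(z,t \right)} = \sqrt{256 + z}$
$O{\left(C \right)} = 292 C \left(-3 + C\right)$ ($O{\left(C \right)} = \left(C - 3\right) \left(C + C\right) 146 = \left(-3 + C\right) 2 C 146 = 2 C \left(-3 + C\right) 146 = 292 C \left(-3 + C\right)$)
$\frac{O{\left(-175 \right)}}{b{\left(-288,-862 \right)}} = \frac{292 \left(-175\right) \left(-3 - 175\right)}{\sqrt{256 - 288}} = \frac{292 \left(-175\right) \left(-178\right)}{\sqrt{-32}} = \frac{9095800}{4 i \sqrt{2}} = 9095800 \left(- \frac{i \sqrt{2}}{8}\right) = - 1136975 i \sqrt{2}$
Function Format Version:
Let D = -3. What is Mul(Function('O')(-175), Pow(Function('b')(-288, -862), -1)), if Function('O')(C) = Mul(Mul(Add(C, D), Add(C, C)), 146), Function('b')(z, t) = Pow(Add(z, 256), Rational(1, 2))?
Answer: Mul(-1136975, I, Pow(2, Rational(1, 2))) ≈ Mul(-1.6079e+6, I)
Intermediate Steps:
Function('b')(z, t) = Pow(Add(256, z), Rational(1, 2))
Function('O')(C) = Mul(292, C, Add(-3, C)) (Function('O')(C) = Mul(Mul(Add(C, -3), Add(C, C)), 146) = Mul(Mul(Add(-3, C), Mul(2, C)), 146) = Mul(Mul(2, C, Add(-3, C)), 146) = Mul(292, C, Add(-3, C)))
Mul(Function('O')(-175), Pow(Function('b')(-288, -862), -1)) = Mul(Mul(292, -175, Add(-3, -175)), Pow(Pow(Add(256, -288), Rational(1, 2)), -1)) = Mul(Mul(292, -175, -178), Pow(Pow(-32, Rational(1, 2)), -1)) = Mul(9095800, Pow(Mul(4, I, Pow(2, Rational(1, 2))), -1)) = Mul(9095800, Mul(Rational(-1, 8), I, Pow(2, Rational(1, 2)))) = Mul(-1136975, I, Pow(2, Rational(1, 2)))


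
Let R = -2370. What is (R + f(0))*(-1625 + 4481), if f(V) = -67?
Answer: -6960072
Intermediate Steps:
(R + f(0))*(-1625 + 4481) = (-2370 - 67)*(-1625 + 4481) = -2437*2856 = -6960072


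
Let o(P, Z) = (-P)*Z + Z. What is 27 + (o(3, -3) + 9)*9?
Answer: 162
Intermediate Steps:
o(P, Z) = Z - P*Z (o(P, Z) = -P*Z + Z = Z - P*Z)
27 + (o(3, -3) + 9)*9 = 27 + (-3*(1 - 1*3) + 9)*9 = 27 + (-3*(1 - 3) + 9)*9 = 27 + (-3*(-2) + 9)*9 = 27 + (6 + 9)*9 = 27 + 15*9 = 27 + 135 = 162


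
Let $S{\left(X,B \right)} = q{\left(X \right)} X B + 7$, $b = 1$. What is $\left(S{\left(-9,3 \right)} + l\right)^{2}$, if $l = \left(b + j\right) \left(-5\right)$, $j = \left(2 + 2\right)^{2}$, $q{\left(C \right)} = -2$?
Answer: $576$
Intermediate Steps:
$j = 16$ ($j = 4^{2} = 16$)
$S{\left(X,B \right)} = 7 - 2 B X$ ($S{\left(X,B \right)} = - 2 X B + 7 = - 2 B X + 7 = 7 - 2 B X$)
$l = -85$ ($l = \left(1 + 16\right) \left(-5\right) = 17 \left(-5\right) = -85$)
$\left(S{\left(-9,3 \right)} + l\right)^{2} = \left(\left(7 - 6 \left(-9\right)\right) - 85\right)^{2} = \left(\left(7 + 54\right) - 85\right)^{2} = \left(61 - 85\right)^{2} = \left(-24\right)^{2} = 576$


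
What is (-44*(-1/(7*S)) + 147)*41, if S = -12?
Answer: 126116/21 ≈ 6005.5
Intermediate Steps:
(-44*(-1/(7*S)) + 147)*41 = (-44/((-7*(-12))) + 147)*41 = (-44/84 + 147)*41 = (-44*1/84 + 147)*41 = (-11/21 + 147)*41 = (3076/21)*41 = 126116/21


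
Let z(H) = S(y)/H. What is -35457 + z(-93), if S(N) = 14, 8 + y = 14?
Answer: -3297515/93 ≈ -35457.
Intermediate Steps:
y = 6 (y = -8 + 14 = 6)
z(H) = 14/H
-35457 + z(-93) = -35457 + 14/(-93) = -35457 + 14*(-1/93) = -35457 - 14/93 = -3297515/93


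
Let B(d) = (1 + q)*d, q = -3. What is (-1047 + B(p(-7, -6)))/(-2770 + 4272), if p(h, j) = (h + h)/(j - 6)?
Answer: -1574/2253 ≈ -0.69862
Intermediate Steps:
p(h, j) = 2*h/(-6 + j) (p(h, j) = (2*h)/(-6 + j) = 2*h/(-6 + j))
B(d) = -2*d (B(d) = (1 - 3)*d = -2*d)
(-1047 + B(p(-7, -6)))/(-2770 + 4272) = (-1047 - 4*(-7)/(-6 - 6))/(-2770 + 4272) = (-1047 - 4*(-7)/(-12))/1502 = (-1047 - 4*(-7)*(-1)/12)*(1/1502) = (-1047 - 2*7/6)*(1/1502) = (-1047 - 7/3)*(1/1502) = -3148/3*1/1502 = -1574/2253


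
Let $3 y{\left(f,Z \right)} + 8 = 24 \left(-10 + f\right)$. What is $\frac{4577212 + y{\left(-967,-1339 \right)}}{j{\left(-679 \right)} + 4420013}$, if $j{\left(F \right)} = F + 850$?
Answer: $\frac{3427045}{3315138} \approx 1.0338$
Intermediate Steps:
$y{\left(f,Z \right)} = - \frac{248}{3} + 8 f$ ($y{\left(f,Z \right)} = - \frac{8}{3} + \frac{24 \left(-10 + f\right)}{3} = - \frac{8}{3} + \frac{-240 + 24 f}{3} = - \frac{8}{3} + \left(-80 + 8 f\right) = - \frac{248}{3} + 8 f$)
$j{\left(F \right)} = 850 + F$
$\frac{4577212 + y{\left(-967,-1339 \right)}}{j{\left(-679 \right)} + 4420013} = \frac{4577212 + \left(- \frac{248}{3} + 8 \left(-967\right)\right)}{\left(850 - 679\right) + 4420013} = \frac{4577212 - \frac{23456}{3}}{171 + 4420013} = \frac{4577212 - \frac{23456}{3}}{4420184} = \frac{13708180}{3} \cdot \frac{1}{4420184} = \frac{3427045}{3315138}$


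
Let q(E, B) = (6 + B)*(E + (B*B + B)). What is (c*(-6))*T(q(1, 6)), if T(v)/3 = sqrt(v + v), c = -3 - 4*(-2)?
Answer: -180*sqrt(258) ≈ -2891.2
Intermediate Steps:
c = 5 (c = -3 + 8 = 5)
q(E, B) = (6 + B)*(B + E + B**2) (q(E, B) = (6 + B)*(E + (B**2 + B)) = (6 + B)*(E + (B + B**2)) = (6 + B)*(B + E + B**2))
T(v) = 3*sqrt(2)*sqrt(v) (T(v) = 3*sqrt(v + v) = 3*sqrt(2*v) = 3*(sqrt(2)*sqrt(v)) = 3*sqrt(2)*sqrt(v))
(c*(-6))*T(q(1, 6)) = (5*(-6))*(3*sqrt(2)*sqrt(6**3 + 6*6 + 6*1 + 7*6**2 + 6*1)) = -90*sqrt(2)*sqrt(216 + 36 + 6 + 7*36 + 6) = -90*sqrt(2)*sqrt(216 + 36 + 6 + 252 + 6) = -90*sqrt(2)*sqrt(516) = -90*sqrt(2)*2*sqrt(129) = -180*sqrt(258)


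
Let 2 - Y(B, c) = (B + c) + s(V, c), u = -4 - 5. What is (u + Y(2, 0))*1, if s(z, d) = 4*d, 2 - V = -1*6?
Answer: -9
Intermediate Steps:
V = 8 (V = 2 - (-1)*6 = 2 - 1*(-6) = 2 + 6 = 8)
u = -9
Y(B, c) = 2 - B - 5*c (Y(B, c) = 2 - ((B + c) + 4*c) = 2 - (B + 5*c) = 2 + (-B - 5*c) = 2 - B - 5*c)
(u + Y(2, 0))*1 = (-9 + (2 - 1*2 - 5*0))*1 = (-9 + (2 - 2 + 0))*1 = (-9 + 0)*1 = -9*1 = -9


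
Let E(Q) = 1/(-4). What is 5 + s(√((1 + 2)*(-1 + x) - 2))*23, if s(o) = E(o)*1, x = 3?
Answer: -¾ ≈ -0.75000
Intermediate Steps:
E(Q) = -¼
s(o) = -¼ (s(o) = -¼*1 = -¼)
5 + s(√((1 + 2)*(-1 + x) - 2))*23 = 5 - ¼*23 = 5 - 23/4 = -¾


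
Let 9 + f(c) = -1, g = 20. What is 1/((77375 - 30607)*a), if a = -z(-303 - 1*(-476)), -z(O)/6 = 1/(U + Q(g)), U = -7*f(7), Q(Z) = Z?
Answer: 15/46768 ≈ 0.00032073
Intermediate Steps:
f(c) = -10 (f(c) = -9 - 1 = -10)
U = 70 (U = -7*(-10) = 70)
z(O) = -1/15 (z(O) = -6/(70 + 20) = -6/90 = -6*1/90 = -1/15)
a = 1/15 (a = -1*(-1/15) = 1/15 ≈ 0.066667)
1/((77375 - 30607)*a) = 1/((77375 - 30607)*(1/15)) = 15/46768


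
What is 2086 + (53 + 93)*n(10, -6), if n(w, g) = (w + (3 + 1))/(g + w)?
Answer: 2597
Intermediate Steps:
n(w, g) = (4 + w)/(g + w) (n(w, g) = (w + 4)/(g + w) = (4 + w)/(g + w))
2086 + (53 + 93)*n(10, -6) = 2086 + (53 + 93)*((4 + 10)/(-6 + 10)) = 2086 + 146*(14/4) = 2086 + 146*((1/4)*14) = 2086 + 146*(7/2) = 2086 + 511 = 2597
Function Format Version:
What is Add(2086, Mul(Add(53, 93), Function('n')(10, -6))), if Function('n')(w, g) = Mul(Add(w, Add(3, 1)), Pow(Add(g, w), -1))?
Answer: 2597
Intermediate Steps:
Function('n')(w, g) = Mul(Pow(Add(g, w), -1), Add(4, w)) (Function('n')(w, g) = Mul(Add(w, 4), Pow(Add(g, w), -1)) = Mul(Add(4, w), Pow(Add(g, w), -1)) = Mul(Pow(Add(g, w), -1), Add(4, w)))
Add(2086, Mul(Add(53, 93), Function('n')(10, -6))) = Add(2086, Mul(Add(53, 93), Mul(Pow(Add(-6, 10), -1), Add(4, 10)))) = Add(2086, Mul(146, Mul(Pow(4, -1), 14))) = Add(2086, Mul(146, Mul(Rational(1, 4), 14))) = Add(2086, Mul(146, Rational(7, 2))) = Add(2086, 511) = 2597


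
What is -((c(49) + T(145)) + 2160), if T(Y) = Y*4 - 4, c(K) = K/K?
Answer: -2737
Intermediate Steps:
c(K) = 1
T(Y) = -4 + 4*Y (T(Y) = 4*Y - 4 = -4 + 4*Y)
-((c(49) + T(145)) + 2160) = -((1 + (-4 + 4*145)) + 2160) = -((1 + (-4 + 580)) + 2160) = -((1 + 576) + 2160) = -(577 + 2160) = -1*2737 = -2737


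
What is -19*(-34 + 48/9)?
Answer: 1634/3 ≈ 544.67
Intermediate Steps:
-19*(-34 + 48/9) = -19*(-34 + 48*(⅑)) = -19*(-34 + 16/3) = -19*(-86/3) = 1634/3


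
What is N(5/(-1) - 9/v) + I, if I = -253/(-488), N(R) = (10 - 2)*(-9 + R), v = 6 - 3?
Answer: -66115/488 ≈ -135.48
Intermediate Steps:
v = 3
N(R) = -72 + 8*R (N(R) = 8*(-9 + R) = -72 + 8*R)
I = 253/488 (I = -253*(-1)/488 = -1*(-253/488) = 253/488 ≈ 0.51844)
N(5/(-1) - 9/v) + I = (-72 + 8*(5/(-1) - 9/3)) + 253/488 = (-72 + 8*(5*(-1) - 9*⅓)) + 253/488 = (-72 + 8*(-5 - 3)) + 253/488 = (-72 + 8*(-8)) + 253/488 = (-72 - 64) + 253/488 = -136 + 253/488 = -66115/488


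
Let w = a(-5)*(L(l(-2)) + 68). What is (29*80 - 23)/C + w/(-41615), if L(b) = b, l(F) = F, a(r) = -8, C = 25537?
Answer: 109073191/1062722255 ≈ 0.10264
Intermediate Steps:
w = -528 (w = -8*(-2 + 68) = -8*66 = -528)
(29*80 - 23)/C + w/(-41615) = (29*80 - 23)/25537 - 528/(-41615) = (2320 - 23)*(1/25537) - 528*(-1/41615) = 2297*(1/25537) + 528/41615 = 2297/25537 + 528/41615 = 109073191/1062722255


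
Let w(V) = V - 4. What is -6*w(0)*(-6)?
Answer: -144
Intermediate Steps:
w(V) = -4 + V
-6*w(0)*(-6) = -6*(-4 + 0)*(-6) = -6*(-4)*(-6) = 24*(-6) = -144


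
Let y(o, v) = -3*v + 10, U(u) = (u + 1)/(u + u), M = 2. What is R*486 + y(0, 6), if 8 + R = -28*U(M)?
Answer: -14102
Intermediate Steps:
U(u) = (1 + u)/(2*u) (U(u) = (1 + u)/((2*u)) = (1 + u)*(1/(2*u)) = (1 + u)/(2*u))
y(o, v) = 10 - 3*v
R = -29 (R = -8 - 14*(1 + 2)/2 = -8 - 14*3/2 = -8 - 28*¾ = -8 - 21 = -29)
R*486 + y(0, 6) = -29*486 + (10 - 3*6) = -14094 + (10 - 18) = -14094 - 8 = -14102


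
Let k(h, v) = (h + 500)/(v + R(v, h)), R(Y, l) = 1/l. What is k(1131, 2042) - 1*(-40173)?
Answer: 13254501240/329929 ≈ 40174.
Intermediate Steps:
k(h, v) = (500 + h)/(v + 1/h) (k(h, v) = (h + 500)/(v + 1/h) = (500 + h)/(v + 1/h))
k(1131, 2042) - 1*(-40173) = 1131*(500 + 1131)/(1 + 1131*2042) - 1*(-40173) = 1131*1631/(1 + 2309502) + 40173 = 1131*1631/2309503 + 40173 = 1131*(1/2309503)*1631 + 40173 = 263523/329929 + 40173 = 13254501240/329929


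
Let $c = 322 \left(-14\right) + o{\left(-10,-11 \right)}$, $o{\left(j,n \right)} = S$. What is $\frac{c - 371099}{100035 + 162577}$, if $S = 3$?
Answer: $- \frac{93901}{65653} \approx -1.4303$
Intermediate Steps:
$o{\left(j,n \right)} = 3$
$c = -4505$ ($c = 322 \left(-14\right) + 3 = -4508 + 3 = -4505$)
$\frac{c - 371099}{100035 + 162577} = \frac{-4505 - 371099}{100035 + 162577} = - \frac{375604}{262612} = \left(-375604\right) \frac{1}{262612} = - \frac{93901}{65653}$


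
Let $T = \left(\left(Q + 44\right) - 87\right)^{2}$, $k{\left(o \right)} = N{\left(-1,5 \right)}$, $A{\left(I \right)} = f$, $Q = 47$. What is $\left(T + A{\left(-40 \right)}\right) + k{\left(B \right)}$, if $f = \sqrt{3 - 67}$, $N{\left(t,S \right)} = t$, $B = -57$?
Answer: $15 + 8 i \approx 15.0 + 8.0 i$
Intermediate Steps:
$f = 8 i$ ($f = \sqrt{-64} = 8 i \approx 8.0 i$)
$A{\left(I \right)} = 8 i$
$k{\left(o \right)} = -1$
$T = 16$ ($T = \left(\left(47 + 44\right) - 87\right)^{2} = \left(91 - 87\right)^{2} = 4^{2} = 16$)
$\left(T + A{\left(-40 \right)}\right) + k{\left(B \right)} = \left(16 + 8 i\right) - 1 = 15 + 8 i$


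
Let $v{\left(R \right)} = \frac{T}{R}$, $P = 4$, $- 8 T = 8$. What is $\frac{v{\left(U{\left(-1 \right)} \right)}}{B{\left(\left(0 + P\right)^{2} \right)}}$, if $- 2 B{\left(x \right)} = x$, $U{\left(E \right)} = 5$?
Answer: $\frac{1}{40} \approx 0.025$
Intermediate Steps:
$T = -1$ ($T = \left(- \frac{1}{8}\right) 8 = -1$)
$v{\left(R \right)} = - \frac{1}{R}$
$B{\left(x \right)} = - \frac{x}{2}$
$\frac{v{\left(U{\left(-1 \right)} \right)}}{B{\left(\left(0 + P\right)^{2} \right)}} = \frac{\left(-1\right) \frac{1}{5}}{\left(- \frac{1}{2}\right) \left(0 + 4\right)^{2}} = \frac{\left(-1\right) \frac{1}{5}}{\left(- \frac{1}{2}\right) 4^{2}} = - \frac{1}{5 \left(\left(- \frac{1}{2}\right) 16\right)} = - \frac{1}{5 \left(-8\right)} = \left(- \frac{1}{5}\right) \left(- \frac{1}{8}\right) = \frac{1}{40}$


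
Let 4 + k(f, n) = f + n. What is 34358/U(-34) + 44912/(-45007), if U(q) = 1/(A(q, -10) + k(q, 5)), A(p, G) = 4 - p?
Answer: 7731707618/45007 ≈ 1.7179e+5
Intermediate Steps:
k(f, n) = -4 + f + n (k(f, n) = -4 + (f + n) = -4 + f + n)
U(q) = 1/5 (U(q) = 1/((4 - q) + (-4 + q + 5)) = 1/((4 - q) + (1 + q)) = 1/5)
34358/U(-34) + 44912/(-45007) = 34358/(1/5) + 44912/(-45007) = 34358*5 + 44912*(-1/45007) = 171790 - 44912/45007 = 7731707618/45007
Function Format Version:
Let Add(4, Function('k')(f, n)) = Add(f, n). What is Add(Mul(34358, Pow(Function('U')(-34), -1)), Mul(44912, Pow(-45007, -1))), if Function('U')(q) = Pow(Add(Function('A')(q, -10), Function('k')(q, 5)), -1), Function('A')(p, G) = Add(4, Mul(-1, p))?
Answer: Rational(7731707618, 45007) ≈ 1.7179e+5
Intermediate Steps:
Function('k')(f, n) = Add(-4, f, n) (Function('k')(f, n) = Add(-4, Add(f, n)) = Add(-4, f, n))
Function('U')(q) = Rational(1, 5) (Function('U')(q) = Pow(Add(Add(4, Mul(-1, q)), Add(-4, q, 5)), -1) = Pow(Add(Add(4, Mul(-1, q)), Add(1, q)), -1) = Pow(5, -1) = Rational(1, 5))
Add(Mul(34358, Pow(Function('U')(-34), -1)), Mul(44912, Pow(-45007, -1))) = Add(Mul(34358, Pow(Rational(1, 5), -1)), Mul(44912, Pow(-45007, -1))) = Add(Mul(34358, 5), Mul(44912, Rational(-1, 45007))) = Add(171790, Rational(-44912, 45007)) = Rational(7731707618, 45007)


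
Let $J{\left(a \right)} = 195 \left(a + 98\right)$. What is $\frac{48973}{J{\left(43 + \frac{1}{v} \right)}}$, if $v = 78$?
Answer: $\frac{97946}{54995} \approx 1.781$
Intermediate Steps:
$J{\left(a \right)} = 19110 + 195 a$ ($J{\left(a \right)} = 195 \left(98 + a\right) = 19110 + 195 a$)
$\frac{48973}{J{\left(43 + \frac{1}{v} \right)}} = \frac{48973}{19110 + 195 \left(43 + \frac{1}{78}\right)} = \frac{48973}{19110 + 195 \cdot \frac{3355}{78}} = \frac{48973}{19110 + \frac{16775}{2}} = \frac{48973}{\frac{54995}{2}} = 48973 \cdot \frac{2}{54995} = \frac{97946}{54995}$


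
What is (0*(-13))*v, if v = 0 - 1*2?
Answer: 0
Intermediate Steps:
v = -2 (v = 0 - 2 = -2)
(0*(-13))*v = (0*(-13))*(-2) = 0*(-2) = 0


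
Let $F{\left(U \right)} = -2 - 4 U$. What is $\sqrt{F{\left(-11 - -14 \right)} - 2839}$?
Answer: $3 i \sqrt{317} \approx 53.413 i$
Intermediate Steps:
$\sqrt{F{\left(-11 - -14 \right)} - 2839} = \sqrt{\left(-2 - 4 \left(-11 - -14\right)\right) - 2839} = \sqrt{\left(-2 - 4 \left(-11 + 14\right)\right) - 2839} = \sqrt{\left(-2 - 12\right) - 2839} = \sqrt{-14 - 2839} = \sqrt{-2853} = 3 i \sqrt{317}$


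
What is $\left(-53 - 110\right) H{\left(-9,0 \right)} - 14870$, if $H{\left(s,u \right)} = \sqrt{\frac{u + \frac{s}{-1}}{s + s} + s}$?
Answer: $-14870 - \frac{163 i \sqrt{38}}{2} \approx -14870.0 - 502.4 i$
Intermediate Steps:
$H{\left(s,u \right)} = \sqrt{s + \frac{u - s}{2 s}}$ ($H{\left(s,u \right)} = \sqrt{\frac{u + s \left(-1\right)}{2 s} + s} = \sqrt{\left(u - s\right) \frac{1}{2 s} + s} = \sqrt{\frac{u - s}{2 s} + s} = \sqrt{s + \frac{u - s}{2 s}}$)
$\left(-53 - 110\right) H{\left(-9,0 \right)} - 14870 = \left(-53 - 110\right) \frac{\sqrt{-2 + 4 \left(-9\right) + 2 \cdot 0 \frac{1}{-9}}}{2} - 14870 = - 163 \frac{\sqrt{-2 - 36 + 2 \cdot 0 \left(- \frac{1}{9}\right)}}{2} - 14870 = - 163 \frac{\sqrt{-2 - 36 + 0}}{2} - 14870 = - 163 \frac{\sqrt{-38}}{2} - 14870 = - 163 \frac{i \sqrt{38}}{2} - 14870 = - \frac{163 i \sqrt{38}}{2} - 14870 = -14870 - \frac{163 i \sqrt{38}}{2}$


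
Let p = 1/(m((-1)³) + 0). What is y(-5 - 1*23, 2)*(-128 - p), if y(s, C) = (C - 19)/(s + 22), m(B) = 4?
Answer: -2907/8 ≈ -363.38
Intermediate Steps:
y(s, C) = (-19 + C)/(22 + s)
p = ¼ (p = 1/(4 + 0) = 1/4 = ¼ ≈ 0.25000)
y(-5 - 1*23, 2)*(-128 - p) = ((-19 + 2)/(22 + (-5 - 1*23)))*(-128 - 1*¼) = (-17/(22 + (-5 - 23)))*(-128 - ¼) = (-17/(22 - 28))*(-513/4) = (-17/(-6))*(-513/4) = -⅙*(-17)*(-513/4) = (17/6)*(-513/4) = -2907/8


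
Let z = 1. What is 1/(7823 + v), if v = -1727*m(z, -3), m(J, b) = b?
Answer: 1/13004 ≈ 7.6899e-5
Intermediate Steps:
v = 5181 (v = -1727*(-3) = 5181)
1/(7823 + v) = 1/(7823 + 5181) = 1/13004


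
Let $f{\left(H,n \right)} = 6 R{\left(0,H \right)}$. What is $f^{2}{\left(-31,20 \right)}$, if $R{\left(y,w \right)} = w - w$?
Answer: $0$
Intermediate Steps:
$R{\left(y,w \right)} = 0$
$f{\left(H,n \right)} = 0$ ($f{\left(H,n \right)} = 6 \cdot 0 = 0$)
$f^{2}{\left(-31,20 \right)} = 0^{2} = 0$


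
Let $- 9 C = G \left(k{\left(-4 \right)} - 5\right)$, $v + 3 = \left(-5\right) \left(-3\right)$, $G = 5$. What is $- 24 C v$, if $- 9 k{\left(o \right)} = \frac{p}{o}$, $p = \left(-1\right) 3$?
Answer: $- \frac{2440}{3} \approx -813.33$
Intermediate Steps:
$v = 12$ ($v = -3 - -15 = -3 + 15 = 12$)
$p = -3$
$k{\left(o \right)} = \frac{1}{3 o}$ ($k{\left(o \right)} = - \frac{\left(-3\right) \frac{1}{o}}{9} = \frac{1}{3 o}$)
$C = \frac{305}{108}$ ($C = - \frac{5 \left(\frac{1}{3 \left(-4\right)} - 5\right)}{9} = - \frac{5 \left(\frac{1}{3} \left(- \frac{1}{4}\right) - 5\right)}{9} = - \frac{5 \left(- \frac{1}{12} - 5\right)}{9} = - \frac{5 \left(- \frac{61}{12}\right)}{9} = \left(- \frac{1}{9}\right) \left(- \frac{305}{12}\right) = \frac{305}{108} \approx 2.8241$)
$- 24 C v = \left(-24\right) \frac{305}{108} \cdot 12 = \left(- \frac{610}{9}\right) 12 = - \frac{2440}{3}$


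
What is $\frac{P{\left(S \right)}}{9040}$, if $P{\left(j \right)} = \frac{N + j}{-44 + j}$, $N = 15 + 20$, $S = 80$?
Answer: $\frac{23}{65088} \approx 0.00035337$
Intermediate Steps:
$N = 35$
$P{\left(j \right)} = \frac{35 + j}{-44 + j}$
$\frac{P{\left(S \right)}}{9040} = \frac{\frac{1}{-44 + 80} \left(35 + 80\right)}{9040} = \frac{1}{36} \cdot 115 \cdot \frac{1}{9040} = \frac{115}{36} \cdot \frac{1}{9040} = \frac{23}{65088}$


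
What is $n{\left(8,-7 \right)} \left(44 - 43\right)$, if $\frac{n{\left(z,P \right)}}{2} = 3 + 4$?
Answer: $14$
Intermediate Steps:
$n{\left(z,P \right)} = 14$ ($n{\left(z,P \right)} = 2 \left(3 + 4\right) = 2 \cdot 7 = 14$)
$n{\left(8,-7 \right)} \left(44 - 43\right) = 14 \left(44 - 43\right) = 14 \cdot 1 = 14$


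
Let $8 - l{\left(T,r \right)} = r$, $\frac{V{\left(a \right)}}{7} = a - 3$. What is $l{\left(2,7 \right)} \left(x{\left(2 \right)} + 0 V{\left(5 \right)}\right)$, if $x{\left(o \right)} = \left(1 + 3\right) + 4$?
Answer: $8$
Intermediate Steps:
$V{\left(a \right)} = -21 + 7 a$ ($V{\left(a \right)} = 7 \left(a - 3\right) = 7 \left(-3 + a\right) = -21 + 7 a$)
$l{\left(T,r \right)} = 8 - r$
$x{\left(o \right)} = 8$ ($x{\left(o \right)} = 4 + 4 = 8$)
$l{\left(2,7 \right)} \left(x{\left(2 \right)} + 0 V{\left(5 \right)}\right) = \left(8 - 7\right) \left(8 + 0 \left(-21 + 7 \cdot 5\right)\right) = \left(8 - 7\right) \left(8 + 0 \left(-21 + 35\right)\right) = 1 \left(8 + 0 \cdot 14\right) = 1 \left(8 + 0\right) = 1 \cdot 8 = 8$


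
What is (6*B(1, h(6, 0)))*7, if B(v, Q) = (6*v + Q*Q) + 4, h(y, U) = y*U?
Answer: 420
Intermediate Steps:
h(y, U) = U*y
B(v, Q) = 4 + Q**2 + 6*v (B(v, Q) = (6*v + Q**2) + 4 = (Q**2 + 6*v) + 4 = 4 + Q**2 + 6*v)
(6*B(1, h(6, 0)))*7 = (6*(4 + (0*6)**2 + 6*1))*7 = (6*(4 + 0**2 + 6))*7 = (6*(4 + 0 + 6))*7 = (6*10)*7 = 60*7 = 420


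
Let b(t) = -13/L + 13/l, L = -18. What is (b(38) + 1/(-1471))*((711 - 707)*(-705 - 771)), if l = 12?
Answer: -15674956/1471 ≈ -10656.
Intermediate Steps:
b(t) = 65/36 (b(t) = -13/(-18) + 13/12 = -13*(-1/18) + 13*(1/12) = 13/18 + 13/12 = 65/36)
(b(38) + 1/(-1471))*((711 - 707)*(-705 - 771)) = (65/36 + 1/(-1471))*((711 - 707)*(-705 - 771)) = (65/36 - 1/1471)*(4*(-1476)) = (95579/52956)*(-5904) = -15674956/1471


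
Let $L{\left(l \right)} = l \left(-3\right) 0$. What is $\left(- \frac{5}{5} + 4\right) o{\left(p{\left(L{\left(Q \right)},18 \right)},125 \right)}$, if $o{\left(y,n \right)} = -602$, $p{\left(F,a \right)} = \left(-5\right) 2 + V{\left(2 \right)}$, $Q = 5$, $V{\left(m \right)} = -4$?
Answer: $-1806$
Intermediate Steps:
$L{\left(l \right)} = 0$ ($L{\left(l \right)} = - 3 l 0 = 0$)
$p{\left(F,a \right)} = -14$ ($p{\left(F,a \right)} = \left(-5\right) 2 - 4 = -10 - 4 = -14$)
$\left(- \frac{5}{5} + 4\right) o{\left(p{\left(L{\left(Q \right)},18 \right)},125 \right)} = \left(- \frac{5}{5} + 4\right) \left(-602\right) = \left(\left(-5\right) \frac{1}{5} + 4\right) \left(-602\right) = \left(-1 + 4\right) \left(-602\right) = 3 \left(-602\right) = -1806$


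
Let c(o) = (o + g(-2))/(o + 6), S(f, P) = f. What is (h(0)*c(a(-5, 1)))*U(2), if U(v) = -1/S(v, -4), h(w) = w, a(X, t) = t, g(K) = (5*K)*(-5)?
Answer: 0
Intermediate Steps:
g(K) = -25*K
U(v) = -1/v
c(o) = (50 + o)/(6 + o) (c(o) = (o - 25*(-2))/(o + 6) = (o + 50)/(6 + o) = (50 + o)/(6 + o))
(h(0)*c(a(-5, 1)))*U(2) = (0*((50 + 1)/(6 + 1)))*(-1/2) = (0*(51/7))*(-1*½) = (0*((⅐)*51))*(-½) = (0*(51/7))*(-½) = 0*(-½) = 0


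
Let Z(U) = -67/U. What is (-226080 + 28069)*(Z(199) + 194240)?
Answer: -7653856404623/199 ≈ -3.8462e+10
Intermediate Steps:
(-226080 + 28069)*(Z(199) + 194240) = (-226080 + 28069)*(-67/199 + 194240) = -198011*(-67*1/199 + 194240) = -198011*(-67/199 + 194240) = -198011*38653693/199 = -7653856404623/199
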